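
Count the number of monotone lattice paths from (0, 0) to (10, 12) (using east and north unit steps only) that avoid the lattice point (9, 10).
Number of paths = 369512

Total paths from (0, 0) to (10, 12): C(22, 10) = 646646. Paths through (9, 10): (paths (0, 0) → (9, 10)) × (paths (9, 10) → (10, 12)) = C(19, 9) · C(3, 1) = 92378 · 3 = 277134. Avoidance count = 646646 − 277134 = 369512.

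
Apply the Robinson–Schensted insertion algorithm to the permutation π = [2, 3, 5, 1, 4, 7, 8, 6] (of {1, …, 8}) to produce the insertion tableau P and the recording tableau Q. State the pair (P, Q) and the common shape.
P = [1, 3, 4, 6, 8] / [2, 5, 7];  Q = [1, 2, 3, 6, 7] / [4, 5, 8];  common shape = (5, 3)

Row-insert the values π_1, π_2, … into P one at a time, bumping the leftmost entry strictly greater than the inserted value down to the next row. The recording tableau Q records, in position (i, j), the step at which that cell was added to P.
  Insert 2 (step 1): P = [2];  Q = [1]
  Insert 3 (step 2): P = [2, 3];  Q = [1, 2]
  Insert 5 (step 3): P = [2, 3, 5];  Q = [1, 2, 3]
  Insert 1 (step 4): P = [1, 3, 5] / [2];  Q = [1, 2, 3] / [4]
  Insert 4 (step 5): P = [1, 3, 4] / [2, 5];  Q = [1, 2, 3] / [4, 5]
  Insert 7 (step 6): P = [1, 3, 4, 7] / [2, 5];  Q = [1, 2, 3, 6] / [4, 5]
  Insert 8 (step 7): P = [1, 3, 4, 7, 8] / [2, 5];  Q = [1, 2, 3, 6, 7] / [4, 5]
  Insert 6 (step 8): P = [1, 3, 4, 6, 8] / [2, 5, 7];  Q = [1, 2, 3, 6, 7] / [4, 5, 8]
Final shape: (5, 3).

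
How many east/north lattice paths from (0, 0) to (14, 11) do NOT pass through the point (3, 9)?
Number of paths = 4440240

Total paths from (0, 0) to (14, 11): C(25, 14) = 4457400. Paths through (3, 9): (paths (0, 0) → (3, 9)) × (paths (3, 9) → (14, 11)) = C(12, 3) · C(13, 11) = 220 · 78 = 17160. Avoidance count = 4457400 − 17160 = 4440240.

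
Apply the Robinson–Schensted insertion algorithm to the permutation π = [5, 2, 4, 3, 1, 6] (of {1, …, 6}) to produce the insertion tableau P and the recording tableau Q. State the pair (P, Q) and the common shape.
P = [1, 3, 6] / [2] / [4] / [5];  Q = [1, 3, 6] / [2] / [4] / [5];  common shape = (3, 1, 1, 1)

Row-insert the values π_1, π_2, … into P one at a time, bumping the leftmost entry strictly greater than the inserted value down to the next row. The recording tableau Q records, in position (i, j), the step at which that cell was added to P.
  Insert 5 (step 1): P = [5];  Q = [1]
  Insert 2 (step 2): P = [2] / [5];  Q = [1] / [2]
  Insert 4 (step 3): P = [2, 4] / [5];  Q = [1, 3] / [2]
  Insert 3 (step 4): P = [2, 3] / [4] / [5];  Q = [1, 3] / [2] / [4]
  Insert 1 (step 5): P = [1, 3] / [2] / [4] / [5];  Q = [1, 3] / [2] / [4] / [5]
  Insert 6 (step 6): P = [1, 3, 6] / [2] / [4] / [5];  Q = [1, 3, 6] / [2] / [4] / [5]
Final shape: (3, 1, 1, 1).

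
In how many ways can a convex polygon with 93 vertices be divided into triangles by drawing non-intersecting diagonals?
C_91 = 3935312233584004685417853572763349509774031680023800

These polygon triangulations are counted by the Catalan number C_n = (1/(n + 1)) · C(2n, n). For n = 91: C_91 = (1/92) · C(182, 91) = 362048725489728431058442528694228154899210914562189600/92 = 3935312233584004685417853572763349509774031680023800.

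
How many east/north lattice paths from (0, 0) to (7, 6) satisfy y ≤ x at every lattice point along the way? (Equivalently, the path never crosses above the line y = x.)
Number of paths = 429

By the reflection principle (André's argument), the number of monotone paths to (7, 6) with n ≤ m that never go above y = x is C(13, 7) − C(13, 8) = 1716 − 1287 = 429.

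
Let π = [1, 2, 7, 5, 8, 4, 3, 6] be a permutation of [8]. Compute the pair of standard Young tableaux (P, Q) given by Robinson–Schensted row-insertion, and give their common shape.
P = [1, 2, 3, 6] / [4, 8] / [5] / [7];  Q = [1, 2, 3, 5] / [4, 8] / [6] / [7];  common shape = (4, 2, 1, 1)

Row-insert the values π_1, π_2, … into P one at a time, bumping the leftmost entry strictly greater than the inserted value down to the next row. The recording tableau Q records, in position (i, j), the step at which that cell was added to P.
  Insert 1 (step 1): P = [1];  Q = [1]
  Insert 2 (step 2): P = [1, 2];  Q = [1, 2]
  Insert 7 (step 3): P = [1, 2, 7];  Q = [1, 2, 3]
  Insert 5 (step 4): P = [1, 2, 5] / [7];  Q = [1, 2, 3] / [4]
  Insert 8 (step 5): P = [1, 2, 5, 8] / [7];  Q = [1, 2, 3, 5] / [4]
  Insert 4 (step 6): P = [1, 2, 4, 8] / [5] / [7];  Q = [1, 2, 3, 5] / [4] / [6]
  Insert 3 (step 7): P = [1, 2, 3, 8] / [4] / [5] / [7];  Q = [1, 2, 3, 5] / [4] / [6] / [7]
  Insert 6 (step 8): P = [1, 2, 3, 6] / [4, 8] / [5] / [7];  Q = [1, 2, 3, 5] / [4, 8] / [6] / [7]
Final shape: (4, 2, 1, 1).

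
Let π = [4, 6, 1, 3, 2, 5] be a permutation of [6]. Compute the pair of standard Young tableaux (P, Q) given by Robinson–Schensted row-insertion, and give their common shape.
P = [1, 2, 5] / [3, 6] / [4];  Q = [1, 2, 6] / [3, 4] / [5];  common shape = (3, 2, 1)

Row-insert the values π_1, π_2, … into P one at a time, bumping the leftmost entry strictly greater than the inserted value down to the next row. The recording tableau Q records, in position (i, j), the step at which that cell was added to P.
  Insert 4 (step 1): P = [4];  Q = [1]
  Insert 6 (step 2): P = [4, 6];  Q = [1, 2]
  Insert 1 (step 3): P = [1, 6] / [4];  Q = [1, 2] / [3]
  Insert 3 (step 4): P = [1, 3] / [4, 6];  Q = [1, 2] / [3, 4]
  Insert 2 (step 5): P = [1, 2] / [3, 6] / [4];  Q = [1, 2] / [3, 4] / [5]
  Insert 5 (step 6): P = [1, 2, 5] / [3, 6] / [4];  Q = [1, 2, 6] / [3, 4] / [5]
Final shape: (3, 2, 1).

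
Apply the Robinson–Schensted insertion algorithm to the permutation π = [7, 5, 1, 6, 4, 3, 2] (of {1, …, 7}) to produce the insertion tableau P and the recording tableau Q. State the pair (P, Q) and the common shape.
P = [1, 2] / [3, 6] / [4] / [5] / [7];  Q = [1, 4] / [2, 5] / [3] / [6] / [7];  common shape = (2, 2, 1, 1, 1)

Row-insert the values π_1, π_2, … into P one at a time, bumping the leftmost entry strictly greater than the inserted value down to the next row. The recording tableau Q records, in position (i, j), the step at which that cell was added to P.
  Insert 7 (step 1): P = [7];  Q = [1]
  Insert 5 (step 2): P = [5] / [7];  Q = [1] / [2]
  Insert 1 (step 3): P = [1] / [5] / [7];  Q = [1] / [2] / [3]
  Insert 6 (step 4): P = [1, 6] / [5] / [7];  Q = [1, 4] / [2] / [3]
  Insert 4 (step 5): P = [1, 4] / [5, 6] / [7];  Q = [1, 4] / [2, 5] / [3]
  Insert 3 (step 6): P = [1, 3] / [4, 6] / [5] / [7];  Q = [1, 4] / [2, 5] / [3] / [6]
  Insert 2 (step 7): P = [1, 2] / [3, 6] / [4] / [5] / [7];  Q = [1, 4] / [2, 5] / [3] / [6] / [7]
Final shape: (2, 2, 1, 1, 1).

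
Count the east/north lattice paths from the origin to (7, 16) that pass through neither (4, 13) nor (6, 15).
Number of paths = 117589

Inclusion–exclusion. Total paths: C(23, 7) = 245157. Through P₁: C(17, 4)·C(6, 3) = 47600. Through P₂: C(21, 6)·C(2, 1) = 108528. Since P₁ is strictly southwest of P₂, a monotone path through both must visit P₁ then P₂; paths through both = C(17, 4)·C(4, 2)·C(2, 1) = 28560. Avoid both = 245157 − 47600 − 108528 + 28560 = 117589.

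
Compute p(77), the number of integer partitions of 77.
p(77) = 10619863

Compute p(n) via the recurrence p(n, m) = p(n, m−1) + p(n−m, m), where p(n, m) counts partitions of n with all parts ≤ m and p(n) = p(n, n). The base cases are p(0, m) = 1 and p(n, 0) = 0 for n > 0. Filling the table yields p(77) = 10619863. (Euler's pentagonal recurrence is an alternative.)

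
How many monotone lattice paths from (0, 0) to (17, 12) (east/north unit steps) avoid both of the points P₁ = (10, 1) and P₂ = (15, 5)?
Number of paths = 51037623

Inclusion–exclusion. Total paths: C(29, 17) = 51895935. Through P₁: C(11, 10)·C(18, 7) = 350064. Through P₂: C(20, 15)·C(9, 2) = 558144. Since P₁ is strictly southwest of P₂, a monotone path through both must visit P₁ then P₂; paths through both = C(11, 10)·C(9, 5)·C(9, 2) = 49896. Avoid both = 51895935 − 350064 − 558144 + 49896 = 51037623.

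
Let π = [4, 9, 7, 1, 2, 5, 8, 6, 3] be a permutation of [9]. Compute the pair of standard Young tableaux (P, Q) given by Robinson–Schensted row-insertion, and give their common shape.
P = [1, 2, 3, 6] / [4, 5, 8] / [7] / [9];  Q = [1, 2, 6, 7] / [3, 5, 8] / [4] / [9];  common shape = (4, 3, 1, 1)

Row-insert the values π_1, π_2, … into P one at a time, bumping the leftmost entry strictly greater than the inserted value down to the next row. The recording tableau Q records, in position (i, j), the step at which that cell was added to P.
  Insert 4 (step 1): P = [4];  Q = [1]
  Insert 9 (step 2): P = [4, 9];  Q = [1, 2]
  Insert 7 (step 3): P = [4, 7] / [9];  Q = [1, 2] / [3]
  Insert 1 (step 4): P = [1, 7] / [4] / [9];  Q = [1, 2] / [3] / [4]
  Insert 2 (step 5): P = [1, 2] / [4, 7] / [9];  Q = [1, 2] / [3, 5] / [4]
  Insert 5 (step 6): P = [1, 2, 5] / [4, 7] / [9];  Q = [1, 2, 6] / [3, 5] / [4]
  Insert 8 (step 7): P = [1, 2, 5, 8] / [4, 7] / [9];  Q = [1, 2, 6, 7] / [3, 5] / [4]
  Insert 6 (step 8): P = [1, 2, 5, 6] / [4, 7, 8] / [9];  Q = [1, 2, 6, 7] / [3, 5, 8] / [4]
  Insert 3 (step 9): P = [1, 2, 3, 6] / [4, 5, 8] / [7] / [9];  Q = [1, 2, 6, 7] / [3, 5, 8] / [4] / [9]
Final shape: (4, 3, 1, 1).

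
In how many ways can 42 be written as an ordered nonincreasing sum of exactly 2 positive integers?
p(42, 2 parts) = 21

Partitions of n into exactly k parts are in bijection with partitions of n − k into at most k parts (subtract 1 from each part). So p(42, exactly 2) = p(40, parts ≤ 2). Computing via the recurrence p(m, j) = p(m, j−1) + p(m−j, j) gives 21.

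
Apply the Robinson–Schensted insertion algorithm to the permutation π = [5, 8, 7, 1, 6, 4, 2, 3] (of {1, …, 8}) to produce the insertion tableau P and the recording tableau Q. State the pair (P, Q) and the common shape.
P = [1, 2, 3] / [4, 6] / [5] / [7] / [8];  Q = [1, 2, 8] / [3, 5] / [4] / [6] / [7];  common shape = (3, 2, 1, 1, 1)

Row-insert the values π_1, π_2, … into P one at a time, bumping the leftmost entry strictly greater than the inserted value down to the next row. The recording tableau Q records, in position (i, j), the step at which that cell was added to P.
  Insert 5 (step 1): P = [5];  Q = [1]
  Insert 8 (step 2): P = [5, 8];  Q = [1, 2]
  Insert 7 (step 3): P = [5, 7] / [8];  Q = [1, 2] / [3]
  Insert 1 (step 4): P = [1, 7] / [5] / [8];  Q = [1, 2] / [3] / [4]
  Insert 6 (step 5): P = [1, 6] / [5, 7] / [8];  Q = [1, 2] / [3, 5] / [4]
  Insert 4 (step 6): P = [1, 4] / [5, 6] / [7] / [8];  Q = [1, 2] / [3, 5] / [4] / [6]
  Insert 2 (step 7): P = [1, 2] / [4, 6] / [5] / [7] / [8];  Q = [1, 2] / [3, 5] / [4] / [6] / [7]
  Insert 3 (step 8): P = [1, 2, 3] / [4, 6] / [5] / [7] / [8];  Q = [1, 2, 8] / [3, 5] / [4] / [6] / [7]
Final shape: (3, 2, 1, 1, 1).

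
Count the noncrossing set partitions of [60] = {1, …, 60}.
C_60 = 1583850964596120042686772779038896

These noncrossing partitions are counted by the Catalan number C_n = (1/(n + 1)) · C(2n, n). For n = 60: C_60 = (1/61) · C(120, 60) = 96614908840363322603893139521372656/61 = 1583850964596120042686772779038896.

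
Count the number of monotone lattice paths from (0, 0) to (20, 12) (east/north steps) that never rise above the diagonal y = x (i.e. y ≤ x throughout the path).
Number of paths = 96768360

By the reflection principle (André's argument), the number of monotone paths to (20, 12) with n ≤ m that never go above y = x is C(32, 20) − C(32, 21) = 225792840 − 129024480 = 96768360.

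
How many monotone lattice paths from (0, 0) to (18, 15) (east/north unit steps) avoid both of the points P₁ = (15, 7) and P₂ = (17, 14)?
Number of paths = 490932678

Inclusion–exclusion. Total paths: C(33, 18) = 1037158320. Through P₁: C(22, 15)·C(11, 3) = 28139760. Through P₂: C(31, 17)·C(2, 1) = 530365050. Since P₁ is strictly southwest of P₂, a monotone path through both must visit P₁ then P₂; paths through both = C(22, 15)·C(9, 2)·C(2, 1) = 12279168. Avoid both = 1037158320 − 28139760 − 530365050 + 12279168 = 490932678.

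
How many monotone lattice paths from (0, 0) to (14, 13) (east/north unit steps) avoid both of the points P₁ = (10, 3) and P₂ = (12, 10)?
Number of paths = 13408514

Inclusion–exclusion. Total paths: C(27, 14) = 20058300. Through P₁: C(13, 10)·C(14, 4) = 286286. Through P₂: C(22, 12)·C(5, 2) = 6466460. Since P₁ is strictly southwest of P₂, a monotone path through both must visit P₁ then P₂; paths through both = C(13, 10)·C(9, 2)·C(5, 2) = 102960. Avoid both = 20058300 − 286286 − 6466460 + 102960 = 13408514.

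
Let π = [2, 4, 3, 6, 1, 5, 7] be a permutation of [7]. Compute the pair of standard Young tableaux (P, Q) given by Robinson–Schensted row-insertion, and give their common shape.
P = [1, 3, 5, 7] / [2, 6] / [4];  Q = [1, 2, 4, 7] / [3, 6] / [5];  common shape = (4, 2, 1)

Row-insert the values π_1, π_2, … into P one at a time, bumping the leftmost entry strictly greater than the inserted value down to the next row. The recording tableau Q records, in position (i, j), the step at which that cell was added to P.
  Insert 2 (step 1): P = [2];  Q = [1]
  Insert 4 (step 2): P = [2, 4];  Q = [1, 2]
  Insert 3 (step 3): P = [2, 3] / [4];  Q = [1, 2] / [3]
  Insert 6 (step 4): P = [2, 3, 6] / [4];  Q = [1, 2, 4] / [3]
  Insert 1 (step 5): P = [1, 3, 6] / [2] / [4];  Q = [1, 2, 4] / [3] / [5]
  Insert 5 (step 6): P = [1, 3, 5] / [2, 6] / [4];  Q = [1, 2, 4] / [3, 6] / [5]
  Insert 7 (step 7): P = [1, 3, 5, 7] / [2, 6] / [4];  Q = [1, 2, 4, 7] / [3, 6] / [5]
Final shape: (4, 2, 1).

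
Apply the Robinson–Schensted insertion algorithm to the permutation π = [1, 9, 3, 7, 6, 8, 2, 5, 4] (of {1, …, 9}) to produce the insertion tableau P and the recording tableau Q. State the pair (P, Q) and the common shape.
P = [1, 2, 4, 8] / [3, 5] / [6] / [7] / [9];  Q = [1, 2, 4, 6] / [3, 8] / [5] / [7] / [9];  common shape = (4, 2, 1, 1, 1)

Row-insert the values π_1, π_2, … into P one at a time, bumping the leftmost entry strictly greater than the inserted value down to the next row. The recording tableau Q records, in position (i, j), the step at which that cell was added to P.
  Insert 1 (step 1): P = [1];  Q = [1]
  Insert 9 (step 2): P = [1, 9];  Q = [1, 2]
  Insert 3 (step 3): P = [1, 3] / [9];  Q = [1, 2] / [3]
  Insert 7 (step 4): P = [1, 3, 7] / [9];  Q = [1, 2, 4] / [3]
  Insert 6 (step 5): P = [1, 3, 6] / [7] / [9];  Q = [1, 2, 4] / [3] / [5]
  Insert 8 (step 6): P = [1, 3, 6, 8] / [7] / [9];  Q = [1, 2, 4, 6] / [3] / [5]
  Insert 2 (step 7): P = [1, 2, 6, 8] / [3] / [7] / [9];  Q = [1, 2, 4, 6] / [3] / [5] / [7]
  Insert 5 (step 8): P = [1, 2, 5, 8] / [3, 6] / [7] / [9];  Q = [1, 2, 4, 6] / [3, 8] / [5] / [7]
  Insert 4 (step 9): P = [1, 2, 4, 8] / [3, 5] / [6] / [7] / [9];  Q = [1, 2, 4, 6] / [3, 8] / [5] / [7] / [9]
Final shape: (4, 2, 1, 1, 1).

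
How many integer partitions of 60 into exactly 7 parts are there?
p(60, 7 parts) = 23961

Partitions of n into exactly k parts are in bijection with partitions of n − k into at most k parts (subtract 1 from each part). So p(60, exactly 7) = p(53, parts ≤ 7). Computing via the recurrence p(m, j) = p(m, j−1) + p(m−j, j) gives 23961.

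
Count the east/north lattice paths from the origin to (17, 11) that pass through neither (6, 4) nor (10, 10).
Number of paths = 13665892

Inclusion–exclusion. Total paths: C(28, 17) = 21474180. Through P₁: C(10, 6)·C(18, 11) = 6683040. Through P₂: C(20, 10)·C(8, 7) = 1478048. Since P₁ is strictly southwest of P₂, a monotone path through both must visit P₁ then P₂; paths through both = C(10, 6)·C(10, 4)·C(8, 7) = 352800. Avoid both = 21474180 − 6683040 − 1478048 + 352800 = 13665892.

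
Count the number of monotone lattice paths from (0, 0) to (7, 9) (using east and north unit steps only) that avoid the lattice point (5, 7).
Number of paths = 6688

Total paths from (0, 0) to (7, 9): C(16, 7) = 11440. Paths through (5, 7): (paths (0, 0) → (5, 7)) × (paths (5, 7) → (7, 9)) = C(12, 5) · C(4, 2) = 792 · 6 = 4752. Avoidance count = 11440 − 4752 = 6688.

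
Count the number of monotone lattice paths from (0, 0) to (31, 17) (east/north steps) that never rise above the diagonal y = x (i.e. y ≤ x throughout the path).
Number of paths = 1989572570865

By the reflection principle (André's argument), the number of monotone paths to (31, 17) with n ≤ m that never go above y = x is C(48, 31) − C(48, 32) = 4244421484512 − 2254848913647 = 1989572570865.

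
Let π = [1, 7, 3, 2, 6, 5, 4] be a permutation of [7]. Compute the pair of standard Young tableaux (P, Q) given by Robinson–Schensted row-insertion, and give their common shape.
P = [1, 2, 4] / [3, 5] / [6] / [7];  Q = [1, 2, 5] / [3, 6] / [4] / [7];  common shape = (3, 2, 1, 1)

Row-insert the values π_1, π_2, … into P one at a time, bumping the leftmost entry strictly greater than the inserted value down to the next row. The recording tableau Q records, in position (i, j), the step at which that cell was added to P.
  Insert 1 (step 1): P = [1];  Q = [1]
  Insert 7 (step 2): P = [1, 7];  Q = [1, 2]
  Insert 3 (step 3): P = [1, 3] / [7];  Q = [1, 2] / [3]
  Insert 2 (step 4): P = [1, 2] / [3] / [7];  Q = [1, 2] / [3] / [4]
  Insert 6 (step 5): P = [1, 2, 6] / [3] / [7];  Q = [1, 2, 5] / [3] / [4]
  Insert 5 (step 6): P = [1, 2, 5] / [3, 6] / [7];  Q = [1, 2, 5] / [3, 6] / [4]
  Insert 4 (step 7): P = [1, 2, 4] / [3, 5] / [6] / [7];  Q = [1, 2, 5] / [3, 6] / [4] / [7]
Final shape: (3, 2, 1, 1).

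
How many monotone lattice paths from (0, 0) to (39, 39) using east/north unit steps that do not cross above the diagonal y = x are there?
C_39 = 680425371729975800390

These NE paths below the diagonal are counted by the Catalan number C_n = (1/(n + 1)) · C(2n, n). For n = 39: C_39 = (1/40) · C(78, 39) = 27217014869199032015600/40 = 680425371729975800390.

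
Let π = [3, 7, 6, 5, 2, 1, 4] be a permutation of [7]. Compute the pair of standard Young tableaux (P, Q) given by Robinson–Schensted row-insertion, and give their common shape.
P = [1, 4] / [2, 5] / [3] / [6] / [7];  Q = [1, 2] / [3, 7] / [4] / [5] / [6];  common shape = (2, 2, 1, 1, 1)

Row-insert the values π_1, π_2, … into P one at a time, bumping the leftmost entry strictly greater than the inserted value down to the next row. The recording tableau Q records, in position (i, j), the step at which that cell was added to P.
  Insert 3 (step 1): P = [3];  Q = [1]
  Insert 7 (step 2): P = [3, 7];  Q = [1, 2]
  Insert 6 (step 3): P = [3, 6] / [7];  Q = [1, 2] / [3]
  Insert 5 (step 4): P = [3, 5] / [6] / [7];  Q = [1, 2] / [3] / [4]
  Insert 2 (step 5): P = [2, 5] / [3] / [6] / [7];  Q = [1, 2] / [3] / [4] / [5]
  Insert 1 (step 6): P = [1, 5] / [2] / [3] / [6] / [7];  Q = [1, 2] / [3] / [4] / [5] / [6]
  Insert 4 (step 7): P = [1, 4] / [2, 5] / [3] / [6] / [7];  Q = [1, 2] / [3, 7] / [4] / [5] / [6]
Final shape: (2, 2, 1, 1, 1).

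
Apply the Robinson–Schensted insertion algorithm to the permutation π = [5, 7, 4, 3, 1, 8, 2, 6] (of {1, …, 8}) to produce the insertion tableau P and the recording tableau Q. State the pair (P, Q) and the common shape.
P = [1, 2, 6] / [3, 7, 8] / [4] / [5];  Q = [1, 2, 6] / [3, 7, 8] / [4] / [5];  common shape = (3, 3, 1, 1)

Row-insert the values π_1, π_2, … into P one at a time, bumping the leftmost entry strictly greater than the inserted value down to the next row. The recording tableau Q records, in position (i, j), the step at which that cell was added to P.
  Insert 5 (step 1): P = [5];  Q = [1]
  Insert 7 (step 2): P = [5, 7];  Q = [1, 2]
  Insert 4 (step 3): P = [4, 7] / [5];  Q = [1, 2] / [3]
  Insert 3 (step 4): P = [3, 7] / [4] / [5];  Q = [1, 2] / [3] / [4]
  Insert 1 (step 5): P = [1, 7] / [3] / [4] / [5];  Q = [1, 2] / [3] / [4] / [5]
  Insert 8 (step 6): P = [1, 7, 8] / [3] / [4] / [5];  Q = [1, 2, 6] / [3] / [4] / [5]
  Insert 2 (step 7): P = [1, 2, 8] / [3, 7] / [4] / [5];  Q = [1, 2, 6] / [3, 7] / [4] / [5]
  Insert 6 (step 8): P = [1, 2, 6] / [3, 7, 8] / [4] / [5];  Q = [1, 2, 6] / [3, 7, 8] / [4] / [5]
Final shape: (3, 3, 1, 1).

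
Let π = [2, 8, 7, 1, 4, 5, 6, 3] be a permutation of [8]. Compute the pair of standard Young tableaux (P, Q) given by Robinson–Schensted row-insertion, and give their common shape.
P = [1, 3, 5, 6] / [2, 4] / [7] / [8];  Q = [1, 2, 6, 7] / [3, 5] / [4] / [8];  common shape = (4, 2, 1, 1)

Row-insert the values π_1, π_2, … into P one at a time, bumping the leftmost entry strictly greater than the inserted value down to the next row. The recording tableau Q records, in position (i, j), the step at which that cell was added to P.
  Insert 2 (step 1): P = [2];  Q = [1]
  Insert 8 (step 2): P = [2, 8];  Q = [1, 2]
  Insert 7 (step 3): P = [2, 7] / [8];  Q = [1, 2] / [3]
  Insert 1 (step 4): P = [1, 7] / [2] / [8];  Q = [1, 2] / [3] / [4]
  Insert 4 (step 5): P = [1, 4] / [2, 7] / [8];  Q = [1, 2] / [3, 5] / [4]
  Insert 5 (step 6): P = [1, 4, 5] / [2, 7] / [8];  Q = [1, 2, 6] / [3, 5] / [4]
  Insert 6 (step 7): P = [1, 4, 5, 6] / [2, 7] / [8];  Q = [1, 2, 6, 7] / [3, 5] / [4]
  Insert 3 (step 8): P = [1, 3, 5, 6] / [2, 4] / [7] / [8];  Q = [1, 2, 6, 7] / [3, 5] / [4] / [8]
Final shape: (4, 2, 1, 1).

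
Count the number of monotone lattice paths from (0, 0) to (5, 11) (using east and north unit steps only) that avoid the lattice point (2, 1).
Number of paths = 3510

Total paths from (0, 0) to (5, 11): C(16, 5) = 4368. Paths through (2, 1): (paths (0, 0) → (2, 1)) × (paths (2, 1) → (5, 11)) = C(3, 2) · C(13, 3) = 3 · 286 = 858. Avoidance count = 4368 − 858 = 3510.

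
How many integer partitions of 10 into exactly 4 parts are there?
p(10, 4 parts) = 9

Partitions of n into exactly k parts ↔ partitions of n − k into at most k parts (subtract 1 from each part). For n = 10, k = 4, the partitions are: 7+1+1+1, 6+2+1+1, 5+3+1+1, 5+2+2+1, 4+4+1+1, 4+3+2+1, 4+2+2+2, 3+3+3+1, 3+3+2+2. Count = 9.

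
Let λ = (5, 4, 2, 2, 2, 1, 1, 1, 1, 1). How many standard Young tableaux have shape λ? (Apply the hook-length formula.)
# SYT of shape (5, 4, 2, 2, 2, 1, 1, 1, 1, 1) = 34641750

Hook-length formula: f^λ = n! / Π hook(c), product over all cells c of the Young diagram. For λ = (5, 4, 2, 2, 2, 1, 1, 1, 1, 1), n = 20 boxes. Hook lengths by row (left-to-right, top-to-bottom): [14, 8, 4, 3, 1]; [12, 6, 2, 1]; [9, 3]; [8, 2]; [7, 1]; [5]; [4]; [3]; [2]; [1]. Product of hooks = 70230343680. So f^λ = 20! / 70230343680 = 2432902008176640000 / 70230343680 = 34641750.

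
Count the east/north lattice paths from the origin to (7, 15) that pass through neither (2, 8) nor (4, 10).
Number of paths = 93968

Inclusion–exclusion. Total paths: C(22, 7) = 170544. Through P₁: C(10, 2)·C(12, 5) = 35640. Through P₂: C(14, 4)·C(8, 3) = 56056. Since P₁ is strictly southwest of P₂, a monotone path through both must visit P₁ then P₂; paths through both = C(10, 2)·C(4, 2)·C(8, 3) = 15120. Avoid both = 170544 − 35640 − 56056 + 15120 = 93968.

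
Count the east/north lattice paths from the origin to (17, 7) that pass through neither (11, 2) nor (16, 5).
Number of paths = 262125

Inclusion–exclusion. Total paths: C(24, 17) = 346104. Through P₁: C(13, 11)·C(11, 6) = 36036. Through P₂: C(21, 16)·C(3, 1) = 61047. Since P₁ is strictly southwest of P₂, a monotone path through both must visit P₁ then P₂; paths through both = C(13, 11)·C(8, 5)·C(3, 1) = 13104. Avoid both = 346104 − 36036 − 61047 + 13104 = 262125.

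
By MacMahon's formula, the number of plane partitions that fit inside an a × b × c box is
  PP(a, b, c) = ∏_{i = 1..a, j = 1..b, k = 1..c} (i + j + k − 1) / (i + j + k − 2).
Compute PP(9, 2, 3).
PP(9, 2, 3) = 15730

Evaluate the triple product over i = 1..9, j = 1..2, k = 1..3. The factors are (2/1) · (3/2) · (4/3) · (3/2) · (4/3) · (5/4) · (3/2) · (4/3) · … (54 factors total). The numerators and denominators telescope so the product is an integer; carrying out the multiplication exactly gives PP(9, 2, 3) = 15730.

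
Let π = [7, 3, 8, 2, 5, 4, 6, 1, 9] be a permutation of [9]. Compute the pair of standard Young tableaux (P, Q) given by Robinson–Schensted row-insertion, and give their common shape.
P = [1, 4, 6, 9] / [2, 5] / [3, 8] / [7];  Q = [1, 3, 7, 9] / [2, 5] / [4, 6] / [8];  common shape = (4, 2, 2, 1)

Row-insert the values π_1, π_2, … into P one at a time, bumping the leftmost entry strictly greater than the inserted value down to the next row. The recording tableau Q records, in position (i, j), the step at which that cell was added to P.
  Insert 7 (step 1): P = [7];  Q = [1]
  Insert 3 (step 2): P = [3] / [7];  Q = [1] / [2]
  Insert 8 (step 3): P = [3, 8] / [7];  Q = [1, 3] / [2]
  Insert 2 (step 4): P = [2, 8] / [3] / [7];  Q = [1, 3] / [2] / [4]
  Insert 5 (step 5): P = [2, 5] / [3, 8] / [7];  Q = [1, 3] / [2, 5] / [4]
  Insert 4 (step 6): P = [2, 4] / [3, 5] / [7, 8];  Q = [1, 3] / [2, 5] / [4, 6]
  Insert 6 (step 7): P = [2, 4, 6] / [3, 5] / [7, 8];  Q = [1, 3, 7] / [2, 5] / [4, 6]
  Insert 1 (step 8): P = [1, 4, 6] / [2, 5] / [3, 8] / [7];  Q = [1, 3, 7] / [2, 5] / [4, 6] / [8]
  Insert 9 (step 9): P = [1, 4, 6, 9] / [2, 5] / [3, 8] / [7];  Q = [1, 3, 7, 9] / [2, 5] / [4, 6] / [8]
Final shape: (4, 2, 2, 1).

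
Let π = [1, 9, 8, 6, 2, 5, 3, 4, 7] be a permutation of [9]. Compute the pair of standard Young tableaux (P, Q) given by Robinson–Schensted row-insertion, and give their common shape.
P = [1, 2, 3, 4, 7] / [5] / [6] / [8] / [9];  Q = [1, 2, 6, 8, 9] / [3] / [4] / [5] / [7];  common shape = (5, 1, 1, 1, 1)

Row-insert the values π_1, π_2, … into P one at a time, bumping the leftmost entry strictly greater than the inserted value down to the next row. The recording tableau Q records, in position (i, j), the step at which that cell was added to P.
  Insert 1 (step 1): P = [1];  Q = [1]
  Insert 9 (step 2): P = [1, 9];  Q = [1, 2]
  Insert 8 (step 3): P = [1, 8] / [9];  Q = [1, 2] / [3]
  Insert 6 (step 4): P = [1, 6] / [8] / [9];  Q = [1, 2] / [3] / [4]
  Insert 2 (step 5): P = [1, 2] / [6] / [8] / [9];  Q = [1, 2] / [3] / [4] / [5]
  Insert 5 (step 6): P = [1, 2, 5] / [6] / [8] / [9];  Q = [1, 2, 6] / [3] / [4] / [5]
  Insert 3 (step 7): P = [1, 2, 3] / [5] / [6] / [8] / [9];  Q = [1, 2, 6] / [3] / [4] / [5] / [7]
  Insert 4 (step 8): P = [1, 2, 3, 4] / [5] / [6] / [8] / [9];  Q = [1, 2, 6, 8] / [3] / [4] / [5] / [7]
  Insert 7 (step 9): P = [1, 2, 3, 4, 7] / [5] / [6] / [8] / [9];  Q = [1, 2, 6, 8, 9] / [3] / [4] / [5] / [7]
Final shape: (5, 1, 1, 1, 1).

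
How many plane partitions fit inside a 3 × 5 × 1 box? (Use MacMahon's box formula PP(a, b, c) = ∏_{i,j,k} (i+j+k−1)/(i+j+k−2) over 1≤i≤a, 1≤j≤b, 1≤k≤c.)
PP(3, 5, 1) = 56

Evaluate the triple product over i = 1..3, j = 1..5, k = 1..1. The factors are (2/1) · (3/2) · (4/3) · (5/4) · (6/5) · (3/2) · (4/3) · (5/4) · … (15 factors total). The numerators and denominators telescope so the product is an integer; carrying out the multiplication exactly gives PP(3, 5, 1) = 56.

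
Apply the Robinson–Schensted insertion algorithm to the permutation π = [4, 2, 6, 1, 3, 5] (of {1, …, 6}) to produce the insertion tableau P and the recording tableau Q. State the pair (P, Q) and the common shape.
P = [1, 3, 5] / [2, 6] / [4];  Q = [1, 3, 6] / [2, 5] / [4];  common shape = (3, 2, 1)

Row-insert the values π_1, π_2, … into P one at a time, bumping the leftmost entry strictly greater than the inserted value down to the next row. The recording tableau Q records, in position (i, j), the step at which that cell was added to P.
  Insert 4 (step 1): P = [4];  Q = [1]
  Insert 2 (step 2): P = [2] / [4];  Q = [1] / [2]
  Insert 6 (step 3): P = [2, 6] / [4];  Q = [1, 3] / [2]
  Insert 1 (step 4): P = [1, 6] / [2] / [4];  Q = [1, 3] / [2] / [4]
  Insert 3 (step 5): P = [1, 3] / [2, 6] / [4];  Q = [1, 3] / [2, 5] / [4]
  Insert 5 (step 6): P = [1, 3, 5] / [2, 6] / [4];  Q = [1, 3, 6] / [2, 5] / [4]
Final shape: (3, 2, 1).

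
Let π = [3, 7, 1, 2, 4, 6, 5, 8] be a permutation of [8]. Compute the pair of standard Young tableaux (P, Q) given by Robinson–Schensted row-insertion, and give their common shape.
P = [1, 2, 4, 5, 8] / [3, 6] / [7];  Q = [1, 2, 5, 6, 8] / [3, 4] / [7];  common shape = (5, 2, 1)

Row-insert the values π_1, π_2, … into P one at a time, bumping the leftmost entry strictly greater than the inserted value down to the next row. The recording tableau Q records, in position (i, j), the step at which that cell was added to P.
  Insert 3 (step 1): P = [3];  Q = [1]
  Insert 7 (step 2): P = [3, 7];  Q = [1, 2]
  Insert 1 (step 3): P = [1, 7] / [3];  Q = [1, 2] / [3]
  Insert 2 (step 4): P = [1, 2] / [3, 7];  Q = [1, 2] / [3, 4]
  Insert 4 (step 5): P = [1, 2, 4] / [3, 7];  Q = [1, 2, 5] / [3, 4]
  Insert 6 (step 6): P = [1, 2, 4, 6] / [3, 7];  Q = [1, 2, 5, 6] / [3, 4]
  Insert 5 (step 7): P = [1, 2, 4, 5] / [3, 6] / [7];  Q = [1, 2, 5, 6] / [3, 4] / [7]
  Insert 8 (step 8): P = [1, 2, 4, 5, 8] / [3, 6] / [7];  Q = [1, 2, 5, 6, 8] / [3, 4] / [7]
Final shape: (5, 2, 1).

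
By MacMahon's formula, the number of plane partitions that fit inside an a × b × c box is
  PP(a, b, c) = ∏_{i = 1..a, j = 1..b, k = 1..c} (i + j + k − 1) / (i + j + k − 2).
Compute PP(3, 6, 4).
PP(3, 6, 4) = 457380

Evaluate the triple product over i = 1..3, j = 1..6, k = 1..4. The factors are (2/1) · (3/2) · (4/3) · (5/4) · (3/2) · (4/3) · (5/4) · (6/5) · … (72 factors total). The numerators and denominators telescope so the product is an integer; carrying out the multiplication exactly gives PP(3, 6, 4) = 457380.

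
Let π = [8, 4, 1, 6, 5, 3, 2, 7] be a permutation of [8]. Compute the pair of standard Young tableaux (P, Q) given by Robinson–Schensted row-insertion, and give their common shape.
P = [1, 2, 7] / [3, 5] / [4] / [6] / [8];  Q = [1, 4, 8] / [2, 5] / [3] / [6] / [7];  common shape = (3, 2, 1, 1, 1)

Row-insert the values π_1, π_2, … into P one at a time, bumping the leftmost entry strictly greater than the inserted value down to the next row. The recording tableau Q records, in position (i, j), the step at which that cell was added to P.
  Insert 8 (step 1): P = [8];  Q = [1]
  Insert 4 (step 2): P = [4] / [8];  Q = [1] / [2]
  Insert 1 (step 3): P = [1] / [4] / [8];  Q = [1] / [2] / [3]
  Insert 6 (step 4): P = [1, 6] / [4] / [8];  Q = [1, 4] / [2] / [3]
  Insert 5 (step 5): P = [1, 5] / [4, 6] / [8];  Q = [1, 4] / [2, 5] / [3]
  Insert 3 (step 6): P = [1, 3] / [4, 5] / [6] / [8];  Q = [1, 4] / [2, 5] / [3] / [6]
  Insert 2 (step 7): P = [1, 2] / [3, 5] / [4] / [6] / [8];  Q = [1, 4] / [2, 5] / [3] / [6] / [7]
  Insert 7 (step 8): P = [1, 2, 7] / [3, 5] / [4] / [6] / [8];  Q = [1, 4, 8] / [2, 5] / [3] / [6] / [7]
Final shape: (3, 2, 1, 1, 1).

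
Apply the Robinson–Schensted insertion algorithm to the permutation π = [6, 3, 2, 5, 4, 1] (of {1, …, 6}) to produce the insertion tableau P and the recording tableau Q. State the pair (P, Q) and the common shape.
P = [1, 4] / [2, 5] / [3] / [6];  Q = [1, 4] / [2, 5] / [3] / [6];  common shape = (2, 2, 1, 1)

Row-insert the values π_1, π_2, … into P one at a time, bumping the leftmost entry strictly greater than the inserted value down to the next row. The recording tableau Q records, in position (i, j), the step at which that cell was added to P.
  Insert 6 (step 1): P = [6];  Q = [1]
  Insert 3 (step 2): P = [3] / [6];  Q = [1] / [2]
  Insert 2 (step 3): P = [2] / [3] / [6];  Q = [1] / [2] / [3]
  Insert 5 (step 4): P = [2, 5] / [3] / [6];  Q = [1, 4] / [2] / [3]
  Insert 4 (step 5): P = [2, 4] / [3, 5] / [6];  Q = [1, 4] / [2, 5] / [3]
  Insert 1 (step 6): P = [1, 4] / [2, 5] / [3] / [6];  Q = [1, 4] / [2, 5] / [3] / [6]
Final shape: (2, 2, 1, 1).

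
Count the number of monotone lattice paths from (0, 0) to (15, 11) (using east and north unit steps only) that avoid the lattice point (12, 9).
Number of paths = 4786860

Total paths from (0, 0) to (15, 11): C(26, 15) = 7726160. Paths through (12, 9): (paths (0, 0) → (12, 9)) × (paths (12, 9) → (15, 11)) = C(21, 12) · C(5, 3) = 293930 · 10 = 2939300. Avoidance count = 7726160 − 2939300 = 4786860.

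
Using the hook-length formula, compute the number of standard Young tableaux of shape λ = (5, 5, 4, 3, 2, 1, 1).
# SYT of shape (5, 5, 4, 3, 2, 1, 1) = 666633240

Hook-length formula: f^λ = n! / Π hook(c), product over all cells c of the Young diagram. For λ = (5, 5, 4, 3, 2, 1, 1), n = 21 boxes. Hook lengths by row (left-to-right, top-to-bottom): [11, 8, 6, 4, 2]; [10, 7, 5, 3, 1]; [8, 5, 3, 1]; [6, 3, 1]; [4, 1]; [2]; [1]. Product of hooks = 76640256000. So f^λ = 21! / 76640256000 = 51090942171709440000 / 76640256000 = 666633240.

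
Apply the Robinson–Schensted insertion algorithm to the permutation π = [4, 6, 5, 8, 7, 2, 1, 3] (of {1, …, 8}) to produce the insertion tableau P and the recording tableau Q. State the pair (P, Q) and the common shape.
P = [1, 3, 7] / [2, 5] / [4, 8] / [6];  Q = [1, 2, 4] / [3, 5] / [6, 8] / [7];  common shape = (3, 2, 2, 1)

Row-insert the values π_1, π_2, … into P one at a time, bumping the leftmost entry strictly greater than the inserted value down to the next row. The recording tableau Q records, in position (i, j), the step at which that cell was added to P.
  Insert 4 (step 1): P = [4];  Q = [1]
  Insert 6 (step 2): P = [4, 6];  Q = [1, 2]
  Insert 5 (step 3): P = [4, 5] / [6];  Q = [1, 2] / [3]
  Insert 8 (step 4): P = [4, 5, 8] / [6];  Q = [1, 2, 4] / [3]
  Insert 7 (step 5): P = [4, 5, 7] / [6, 8];  Q = [1, 2, 4] / [3, 5]
  Insert 2 (step 6): P = [2, 5, 7] / [4, 8] / [6];  Q = [1, 2, 4] / [3, 5] / [6]
  Insert 1 (step 7): P = [1, 5, 7] / [2, 8] / [4] / [6];  Q = [1, 2, 4] / [3, 5] / [6] / [7]
  Insert 3 (step 8): P = [1, 3, 7] / [2, 5] / [4, 8] / [6];  Q = [1, 2, 4] / [3, 5] / [6, 8] / [7]
Final shape: (3, 2, 2, 1).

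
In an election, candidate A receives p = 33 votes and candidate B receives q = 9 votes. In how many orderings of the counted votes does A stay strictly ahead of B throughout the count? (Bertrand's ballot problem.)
Strict-lead orderings = 254795320

Total orderings of the 42 votes with 33 for A: C(42, 33) = 445891810. By the Bertrand ballot formula (Cycle Lemma / reflection principle), the number of orderings in which A is strictly ahead of B throughout is (p − q)/(p + q) · C(p + q, p) = (33 − 9)/(33 + 9) · 445891810 = 254795320.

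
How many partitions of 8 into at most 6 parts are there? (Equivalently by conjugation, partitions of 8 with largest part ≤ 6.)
p(8, parts ≤ 6) = 20

Partitions of 8 with all parts ≤ 6: 6+2, 6+1+1, 5+3, 5+2+1, 5+1+1+1, 4+4, 4+3+1, 4+2+2, 4+2+1+1, 4+1+1+1+1, 3+3+2, 3+3+1+1, 3+2+2+1, 3+2+1+1+1, 3+1+1+1+1+1, 2+2+2+2, 2+2+2+1+1, 2+2+1+1+1+1, 2+1+1+1+1+1+1, 1+1+1+1+1+1+1+1. Count = 20.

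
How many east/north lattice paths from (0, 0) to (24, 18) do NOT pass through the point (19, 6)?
Number of paths = 352601226250

Total paths from (0, 0) to (24, 18): C(42, 24) = 353697121050. Paths through (19, 6): (paths (0, 0) → (19, 6)) × (paths (19, 6) → (24, 18)) = C(25, 19) · C(17, 5) = 177100 · 6188 = 1095894800. Avoidance count = 353697121050 − 1095894800 = 352601226250.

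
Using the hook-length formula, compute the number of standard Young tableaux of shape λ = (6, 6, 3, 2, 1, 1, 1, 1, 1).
# SYT of shape (6, 6, 3, 2, 1, 1, 1, 1, 1) = 1125590400

Hook-length formula: f^λ = n! / Π hook(c), product over all cells c of the Young diagram. For λ = (6, 6, 3, 2, 1, 1, 1, 1, 1), n = 22 boxes. Hook lengths by row (left-to-right, top-to-bottom): [14, 8, 6, 4, 3, 2]; [13, 7, 5, 3, 2, 1]; [9, 3, 1]; [7, 1]; [5]; [4]; [3]; [2]; [1]. Product of hooks = 998587699200. So f^λ = 22! / 998587699200 = 1124000727777607680000 / 998587699200 = 1125590400.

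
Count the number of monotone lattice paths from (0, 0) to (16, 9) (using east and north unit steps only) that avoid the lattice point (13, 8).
Number of paths = 1229015

Total paths from (0, 0) to (16, 9): C(25, 16) = 2042975. Paths through (13, 8): (paths (0, 0) → (13, 8)) × (paths (13, 8) → (16, 9)) = C(21, 13) · C(4, 3) = 203490 · 4 = 813960. Avoidance count = 2042975 − 813960 = 1229015.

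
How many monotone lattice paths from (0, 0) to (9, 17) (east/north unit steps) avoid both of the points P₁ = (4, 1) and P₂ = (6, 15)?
Number of paths = 2486165

Inclusion–exclusion. Total paths: C(26, 9) = 3124550. Through P₁: C(5, 4)·C(21, 5) = 101745. Through P₂: C(21, 6)·C(5, 3) = 542640. Since P₁ is strictly southwest of P₂, a monotone path through both must visit P₁ then P₂; paths through both = C(5, 4)·C(16, 2)·C(5, 3) = 6000. Avoid both = 3124550 − 101745 − 542640 + 6000 = 2486165.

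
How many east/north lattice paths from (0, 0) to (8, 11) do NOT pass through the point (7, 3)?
Number of paths = 74502

Total paths from (0, 0) to (8, 11): C(19, 8) = 75582. Paths through (7, 3): (paths (0, 0) → (7, 3)) × (paths (7, 3) → (8, 11)) = C(10, 7) · C(9, 1) = 120 · 9 = 1080. Avoidance count = 75582 − 1080 = 74502.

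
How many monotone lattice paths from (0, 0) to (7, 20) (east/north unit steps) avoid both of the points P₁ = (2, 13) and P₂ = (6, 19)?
Number of paths = 494770

Inclusion–exclusion. Total paths: C(27, 7) = 888030. Through P₁: C(15, 2)·C(12, 5) = 83160. Through P₂: C(25, 6)·C(2, 1) = 354200. Since P₁ is strictly southwest of P₂, a monotone path through both must visit P₁ then P₂; paths through both = C(15, 2)·C(10, 4)·C(2, 1) = 44100. Avoid both = 888030 − 83160 − 354200 + 44100 = 494770.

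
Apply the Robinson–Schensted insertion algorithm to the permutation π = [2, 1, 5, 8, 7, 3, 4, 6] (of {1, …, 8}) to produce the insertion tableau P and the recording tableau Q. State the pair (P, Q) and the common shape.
P = [1, 3, 4, 6] / [2, 5, 7] / [8];  Q = [1, 3, 4, 8] / [2, 5, 7] / [6];  common shape = (4, 3, 1)

Row-insert the values π_1, π_2, … into P one at a time, bumping the leftmost entry strictly greater than the inserted value down to the next row. The recording tableau Q records, in position (i, j), the step at which that cell was added to P.
  Insert 2 (step 1): P = [2];  Q = [1]
  Insert 1 (step 2): P = [1] / [2];  Q = [1] / [2]
  Insert 5 (step 3): P = [1, 5] / [2];  Q = [1, 3] / [2]
  Insert 8 (step 4): P = [1, 5, 8] / [2];  Q = [1, 3, 4] / [2]
  Insert 7 (step 5): P = [1, 5, 7] / [2, 8];  Q = [1, 3, 4] / [2, 5]
  Insert 3 (step 6): P = [1, 3, 7] / [2, 5] / [8];  Q = [1, 3, 4] / [2, 5] / [6]
  Insert 4 (step 7): P = [1, 3, 4] / [2, 5, 7] / [8];  Q = [1, 3, 4] / [2, 5, 7] / [6]
  Insert 6 (step 8): P = [1, 3, 4, 6] / [2, 5, 7] / [8];  Q = [1, 3, 4, 8] / [2, 5, 7] / [6]
Final shape: (4, 3, 1).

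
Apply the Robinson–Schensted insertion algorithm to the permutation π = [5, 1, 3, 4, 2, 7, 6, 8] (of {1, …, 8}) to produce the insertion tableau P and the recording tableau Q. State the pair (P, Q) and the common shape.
P = [1, 2, 4, 6, 8] / [3, 7] / [5];  Q = [1, 3, 4, 6, 8] / [2, 7] / [5];  common shape = (5, 2, 1)

Row-insert the values π_1, π_2, … into P one at a time, bumping the leftmost entry strictly greater than the inserted value down to the next row. The recording tableau Q records, in position (i, j), the step at which that cell was added to P.
  Insert 5 (step 1): P = [5];  Q = [1]
  Insert 1 (step 2): P = [1] / [5];  Q = [1] / [2]
  Insert 3 (step 3): P = [1, 3] / [5];  Q = [1, 3] / [2]
  Insert 4 (step 4): P = [1, 3, 4] / [5];  Q = [1, 3, 4] / [2]
  Insert 2 (step 5): P = [1, 2, 4] / [3] / [5];  Q = [1, 3, 4] / [2] / [5]
  Insert 7 (step 6): P = [1, 2, 4, 7] / [3] / [5];  Q = [1, 3, 4, 6] / [2] / [5]
  Insert 6 (step 7): P = [1, 2, 4, 6] / [3, 7] / [5];  Q = [1, 3, 4, 6] / [2, 7] / [5]
  Insert 8 (step 8): P = [1, 2, 4, 6, 8] / [3, 7] / [5];  Q = [1, 3, 4, 6, 8] / [2, 7] / [5]
Final shape: (5, 2, 1).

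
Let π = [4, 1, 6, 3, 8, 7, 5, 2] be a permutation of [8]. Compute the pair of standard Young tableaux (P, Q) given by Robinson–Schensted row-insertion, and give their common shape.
P = [1, 2, 5] / [3, 6, 7] / [4] / [8];  Q = [1, 3, 5] / [2, 4, 6] / [7] / [8];  common shape = (3, 3, 1, 1)

Row-insert the values π_1, π_2, … into P one at a time, bumping the leftmost entry strictly greater than the inserted value down to the next row. The recording tableau Q records, in position (i, j), the step at which that cell was added to P.
  Insert 4 (step 1): P = [4];  Q = [1]
  Insert 1 (step 2): P = [1] / [4];  Q = [1] / [2]
  Insert 6 (step 3): P = [1, 6] / [4];  Q = [1, 3] / [2]
  Insert 3 (step 4): P = [1, 3] / [4, 6];  Q = [1, 3] / [2, 4]
  Insert 8 (step 5): P = [1, 3, 8] / [4, 6];  Q = [1, 3, 5] / [2, 4]
  Insert 7 (step 6): P = [1, 3, 7] / [4, 6, 8];  Q = [1, 3, 5] / [2, 4, 6]
  Insert 5 (step 7): P = [1, 3, 5] / [4, 6, 7] / [8];  Q = [1, 3, 5] / [2, 4, 6] / [7]
  Insert 2 (step 8): P = [1, 2, 5] / [3, 6, 7] / [4] / [8];  Q = [1, 3, 5] / [2, 4, 6] / [7] / [8]
Final shape: (3, 3, 1, 1).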